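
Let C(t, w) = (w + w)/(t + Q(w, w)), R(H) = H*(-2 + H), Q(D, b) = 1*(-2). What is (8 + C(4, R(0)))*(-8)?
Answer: -64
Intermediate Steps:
Q(D, b) = -2
C(t, w) = 2*w/(-2 + t) (C(t, w) = (w + w)/(t - 2) = (2*w)/(-2 + t) = 2*w/(-2 + t))
(8 + C(4, R(0)))*(-8) = (8 + 2*(0*(-2 + 0))/(-2 + 4))*(-8) = (8 + 2*(0*(-2))/2)*(-8) = (8 + 2*0*(1/2))*(-8) = (8 + 0)*(-8) = 8*(-8) = -64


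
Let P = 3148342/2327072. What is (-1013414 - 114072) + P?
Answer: -1311868976325/1163536 ≈ -1.1275e+6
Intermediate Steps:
P = 1574171/1163536 (P = 3148342*(1/2327072) = 1574171/1163536 ≈ 1.3529)
(-1013414 - 114072) + P = (-1013414 - 114072) + 1574171/1163536 = -1127486 + 1574171/1163536 = -1311868976325/1163536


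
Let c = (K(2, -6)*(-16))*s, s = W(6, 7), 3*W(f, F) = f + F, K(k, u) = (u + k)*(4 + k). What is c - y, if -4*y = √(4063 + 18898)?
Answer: 1664 + √22961/4 ≈ 1701.9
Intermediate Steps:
K(k, u) = (4 + k)*(k + u) (K(k, u) = (k + u)*(4 + k) = (4 + k)*(k + u))
W(f, F) = F/3 + f/3 (W(f, F) = (f + F)/3 = (F + f)/3 = F/3 + f/3)
y = -√22961/4 (y = -√(4063 + 18898)/4 = -√22961/4 ≈ -37.882)
s = 13/3 (s = (⅓)*7 + (⅓)*6 = 7/3 + 2 = 13/3 ≈ 4.3333)
c = 1664 (c = ((2² + 4*2 + 4*(-6) + 2*(-6))*(-16))*(13/3) = ((4 + 8 - 24 - 12)*(-16))*(13/3) = -24*(-16)*(13/3) = 384*(13/3) = 1664)
c - y = 1664 - (-1)*√22961/4 = 1664 + √22961/4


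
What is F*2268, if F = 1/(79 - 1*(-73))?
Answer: 567/38 ≈ 14.921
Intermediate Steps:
F = 1/152 (F = 1/(79 + 73) = 1/152 ≈ 0.0065789)
F*2268 = (1/152)*2268 = 567/38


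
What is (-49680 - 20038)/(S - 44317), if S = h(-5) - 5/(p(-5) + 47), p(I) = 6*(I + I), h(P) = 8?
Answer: 453167/288006 ≈ 1.5735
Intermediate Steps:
p(I) = 12*I (p(I) = 6*(2*I) = 12*I)
S = 109/13 (S = 8 - 5/(12*(-5) + 47) = 8 - 5/(-60 + 47) = 8 - 5/(-13) = 8 - 5*(-1/13) = 8 + 5/13 = 109/13 ≈ 8.3846)
(-49680 - 20038)/(S - 44317) = (-49680 - 20038)/(109/13 - 44317) = -69718/(-576012/13) = -69718*(-13/576012) = 453167/288006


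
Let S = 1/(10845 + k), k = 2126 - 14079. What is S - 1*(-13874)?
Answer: 15372391/1108 ≈ 13874.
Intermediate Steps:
k = -11953
S = -1/1108 (S = 1/(10845 - 11953) = 1/(-1108) = -1/1108 ≈ -0.00090253)
S - 1*(-13874) = -1/1108 - 1*(-13874) = -1/1108 + 13874 = 15372391/1108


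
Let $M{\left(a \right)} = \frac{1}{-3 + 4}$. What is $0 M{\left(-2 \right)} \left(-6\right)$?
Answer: $0$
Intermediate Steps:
$M{\left(a \right)} = 1$ ($M{\left(a \right)} = 1^{-1} = 1$)
$0 M{\left(-2 \right)} \left(-6\right) = 0 \cdot 1 \left(-6\right) = 0 \left(-6\right) = 0$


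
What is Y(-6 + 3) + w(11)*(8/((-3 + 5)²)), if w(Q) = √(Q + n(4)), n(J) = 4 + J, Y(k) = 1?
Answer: 1 + 2*√19 ≈ 9.7178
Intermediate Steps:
w(Q) = √(8 + Q) (w(Q) = √(Q + (4 + 4)) = √(Q + 8) = √(8 + Q))
Y(-6 + 3) + w(11)*(8/((-3 + 5)²)) = 1 + √(8 + 11)*(8/((-3 + 5)²)) = 1 + √19*(8/(2²)) = 1 + √19*(8/4) = 1 + √19*(8*(¼)) = 1 + √19*2 = 1 + 2*√19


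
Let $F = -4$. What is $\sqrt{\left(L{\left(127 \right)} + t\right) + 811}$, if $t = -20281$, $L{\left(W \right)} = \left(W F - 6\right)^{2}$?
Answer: $\sqrt{244726} \approx 494.7$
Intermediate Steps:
$L{\left(W \right)} = \left(-6 - 4 W\right)^{2}$ ($L{\left(W \right)} = \left(W \left(-4\right) - 6\right)^{2} = \left(- 4 W - 6\right)^{2} = \left(-6 - 4 W\right)^{2}$)
$\sqrt{\left(L{\left(127 \right)} + t\right) + 811} = \sqrt{\left(4 \left(3 + 2 \cdot 127\right)^{2} - 20281\right) + 811} = \sqrt{\left(4 \left(3 + 254\right)^{2} - 20281\right) + 811} = \sqrt{\left(4 \cdot 257^{2} - 20281\right) + 811} = \sqrt{\left(4 \cdot 66049 - 20281\right) + 811} = \sqrt{\left(264196 - 20281\right) + 811} = \sqrt{243915 + 811} = \sqrt{244726}$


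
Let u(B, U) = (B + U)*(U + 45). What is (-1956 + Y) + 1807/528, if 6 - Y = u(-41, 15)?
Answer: -204113/528 ≈ -386.58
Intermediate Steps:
u(B, U) = (45 + U)*(B + U) (u(B, U) = (B + U)*(45 + U) = (45 + U)*(B + U))
Y = 1566 (Y = 6 - (15² + 45*(-41) + 45*15 - 41*15) = 6 - (225 - 1845 + 675 - 615) = 6 - 1*(-1560) = 6 + 1560 = 1566)
(-1956 + Y) + 1807/528 = (-1956 + 1566) + 1807/528 = -390 + 1807*(1/528) = -390 + 1807/528 = -204113/528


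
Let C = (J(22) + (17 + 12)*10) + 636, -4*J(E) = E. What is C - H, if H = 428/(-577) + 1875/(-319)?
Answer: 341296797/368126 ≈ 927.12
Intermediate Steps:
J(E) = -E/4
H = -1218407/184063 (H = 428*(-1/577) + 1875*(-1/319) = -428/577 - 1875/319 = -1218407/184063 ≈ -6.6195)
C = 1841/2 (C = (-1/4*22 + (17 + 12)*10) + 636 = (-11/2 + 29*10) + 636 = (-11/2 + 290) + 636 = 569/2 + 636 = 1841/2 ≈ 920.50)
C - H = 1841/2 - 1*(-1218407/184063) = 1841/2 + 1218407/184063 = 341296797/368126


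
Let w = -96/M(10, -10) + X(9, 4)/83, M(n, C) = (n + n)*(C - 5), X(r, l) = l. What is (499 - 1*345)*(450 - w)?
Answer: 143679844/2075 ≈ 69243.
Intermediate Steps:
M(n, C) = 2*n*(-5 + C) (M(n, C) = (2*n)*(-5 + C) = 2*n*(-5 + C))
w = 764/2075 (w = -96*1/(20*(-5 - 10)) + 4/83 = -96/(2*10*(-15)) + 4*(1/83) = -96/(-300) + 4/83 = -96*(-1/300) + 4/83 = 8/25 + 4/83 = 764/2075 ≈ 0.36819)
(499 - 1*345)*(450 - w) = (499 - 1*345)*(450 - 1*764/2075) = (499 - 345)*(450 - 764/2075) = 154*(932986/2075) = 143679844/2075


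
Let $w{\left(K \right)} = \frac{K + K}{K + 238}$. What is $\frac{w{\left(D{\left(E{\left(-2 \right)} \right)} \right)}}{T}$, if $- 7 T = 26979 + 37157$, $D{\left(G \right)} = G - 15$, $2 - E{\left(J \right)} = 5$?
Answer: $\frac{63}{3527480} \approx 1.786 \cdot 10^{-5}$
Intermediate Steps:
$E{\left(J \right)} = -3$ ($E{\left(J \right)} = 2 - 5 = -3$)
$D{\left(G \right)} = -15 + G$
$w{\left(K \right)} = \frac{2 K}{238 + K}$
$T = - \frac{64136}{7}$ ($T = - \frac{26979 + 37157}{7} = \left(- \frac{1}{7}\right) 64136 = - \frac{64136}{7} \approx -9162.3$)
$\frac{w{\left(D{\left(E{\left(-2 \right)} \right)} \right)}}{T} = \frac{2 \left(-15 - 3\right) \frac{1}{238 - 18}}{- \frac{64136}{7}} = 2 \left(-18\right) \frac{1}{238 - 18} \left(- \frac{7}{64136}\right) = 2 \left(-18\right) \frac{1}{220} \left(- \frac{7}{64136}\right) = \left(- \frac{9}{55}\right) \left(- \frac{7}{64136}\right) = \frac{63}{3527480}$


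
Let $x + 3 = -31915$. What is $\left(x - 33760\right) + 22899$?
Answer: $-42779$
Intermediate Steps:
$x = -31918$ ($x = -3 - 31915 = -31918$)
$\left(x - 33760\right) + 22899 = \left(-31918 - 33760\right) + 22899 = -65678 + 22899 = -42779$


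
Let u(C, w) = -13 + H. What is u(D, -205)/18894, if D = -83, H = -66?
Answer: -79/18894 ≈ -0.0041812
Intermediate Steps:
u(C, w) = -79 (u(C, w) = -13 - 66 = -79)
u(D, -205)/18894 = -79/18894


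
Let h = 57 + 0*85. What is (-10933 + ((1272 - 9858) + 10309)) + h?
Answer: -9153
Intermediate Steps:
h = 57 (h = 57 + 0 = 57)
(-10933 + ((1272 - 9858) + 10309)) + h = (-10933 + ((1272 - 9858) + 10309)) + 57 = (-10933 + (-8586 + 10309)) + 57 = (-10933 + 1723) + 57 = -9210 + 57 = -9153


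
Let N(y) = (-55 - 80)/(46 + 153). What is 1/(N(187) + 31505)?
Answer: 199/6269360 ≈ 3.1742e-5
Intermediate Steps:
N(y) = -135/199
1/(N(187) + 31505) = 1/(-135/199 + 31505) = 1/(6269360/199) = 199/6269360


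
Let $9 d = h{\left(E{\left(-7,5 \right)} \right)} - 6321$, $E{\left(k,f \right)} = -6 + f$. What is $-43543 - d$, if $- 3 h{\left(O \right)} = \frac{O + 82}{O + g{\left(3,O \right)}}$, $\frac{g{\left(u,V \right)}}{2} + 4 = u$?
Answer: $- \frac{128525}{3} \approx -42842.0$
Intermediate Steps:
$g{\left(u,V \right)} = -8 + 2 u$
$h{\left(O \right)} = - \frac{82 + O}{3 \left(-2 + O\right)}$ ($h{\left(O \right)} = - \frac{\left(O + 82\right) \frac{1}{O + \left(-8 + 2 \cdot 3\right)}}{3} = - \frac{\left(82 + O\right) \frac{1}{O + \left(-8 + 6\right)}}{3} = - \frac{\left(82 + O\right) \frac{1}{O - 2}}{3} = - \frac{\left(82 + O\right) \frac{1}{-2 + O}}{3} = - \frac{\frac{1}{-2 + O} \left(82 + O\right)}{3} = - \frac{82 + O}{3 \left(-2 + O\right)}$)
$d = - \frac{2104}{3}$ ($d = \frac{\frac{-82 - \left(-6 + 5\right)}{3 \left(-2 + \left(-6 + 5\right)\right)} - 6321}{9} = \frac{\frac{-82 - -1}{3 \left(-2 - 1\right)} - 6321}{9} = \frac{\frac{-82 + 1}{3 \left(-3\right)} - 6321}{9} = \frac{\frac{1}{3} \left(- \frac{1}{3}\right) \left(-81\right) - 6321}{9} = \frac{9 - 6321}{9} = \frac{1}{9} \left(-6312\right) = - \frac{2104}{3} \approx -701.33$)
$-43543 - d = -43543 - - \frac{2104}{3} = -43543 + \frac{2104}{3} = - \frac{128525}{3}$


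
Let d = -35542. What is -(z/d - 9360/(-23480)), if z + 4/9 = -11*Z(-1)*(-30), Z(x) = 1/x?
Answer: -38298595/93884193 ≈ -0.40793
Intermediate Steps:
z = -2974/9 (z = -4/9 - 11/(-1)*(-30) = -4/9 - 11*(-1)*(-30) = -4/9 + 11*(-30) = -4/9 - 330 = -2974/9 ≈ -330.44)
-(z/d - 9360/(-23480)) = -(-2974/9/(-35542) - 9360/(-23480)) = -(-2974/9*(-1/35542) - 9360*(-1/23480)) = -(1487/159939 + 234/587) = -1*38298595/93884193 = -38298595/93884193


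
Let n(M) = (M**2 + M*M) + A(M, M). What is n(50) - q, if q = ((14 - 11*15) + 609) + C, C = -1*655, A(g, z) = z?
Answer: 5247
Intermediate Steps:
C = -655
q = -197 (q = ((14 - 11*15) + 609) - 655 = ((14 - 165) + 609) - 655 = (-151 + 609) - 655 = 458 - 655 = -197)
n(M) = M + 2*M**2 (n(M) = (M**2 + M*M) + M = (M**2 + M**2) + M = 2*M**2 + M = M + 2*M**2)
n(50) - q = 50*(1 + 2*50) - 1*(-197) = 50*(1 + 100) + 197 = 50*101 + 197 = 5050 + 197 = 5247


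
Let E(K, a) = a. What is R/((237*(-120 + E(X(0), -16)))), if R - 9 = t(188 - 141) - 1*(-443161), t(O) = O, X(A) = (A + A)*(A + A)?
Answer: -147739/10744 ≈ -13.751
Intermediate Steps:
X(A) = 4*A² (X(A) = (2*A)*(2*A) = 4*A²)
R = 443217 (R = 9 + ((188 - 141) - 1*(-443161)) = 9 + (47 + 443161) = 9 + 443208 = 443217)
R/((237*(-120 + E(X(0), -16)))) = 443217/((237*(-120 - 16))) = 443217/((237*(-136))) = 443217/(-32232) = 443217*(-1/32232) = -147739/10744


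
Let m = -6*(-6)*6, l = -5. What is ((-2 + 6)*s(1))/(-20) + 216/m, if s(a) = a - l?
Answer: -1/5 ≈ -0.20000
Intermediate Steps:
s(a) = 5 + a (s(a) = a - 1*(-5) = a + 5 = 5 + a)
m = 216 (m = 36*6 = 216)
((-2 + 6)*s(1))/(-20) + 216/m = ((-2 + 6)*(5 + 1))/(-20) + 216/216 = (4*6)*(-1/20) + 216*(1/216) = 24*(-1/20) + 1 = -6/5 + 1 = -1/5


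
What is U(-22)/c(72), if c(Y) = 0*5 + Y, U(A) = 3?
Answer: 1/24 ≈ 0.041667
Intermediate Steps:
c(Y) = Y (c(Y) = 0 + Y = Y)
U(-22)/c(72) = 3/72 = 3*(1/72) = 1/24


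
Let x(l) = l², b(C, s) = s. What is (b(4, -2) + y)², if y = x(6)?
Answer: 1156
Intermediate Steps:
y = 36 (y = 6² = 36)
(b(4, -2) + y)² = (-2 + 36)² = 34² = 1156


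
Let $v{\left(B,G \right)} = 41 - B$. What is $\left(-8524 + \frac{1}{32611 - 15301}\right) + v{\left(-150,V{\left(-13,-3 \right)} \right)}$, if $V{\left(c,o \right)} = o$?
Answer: $- \frac{144244229}{17310} \approx -8333.0$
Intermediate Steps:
$\left(-8524 + \frac{1}{32611 - 15301}\right) + v{\left(-150,V{\left(-13,-3 \right)} \right)} = \left(-8524 + \frac{1}{32611 - 15301}\right) + \left(41 - -150\right) = \left(-8524 + \frac{1}{17310}\right) + \left(41 + 150\right) = \left(-8524 + \frac{1}{17310}\right) + 191 = - \frac{147550439}{17310} + 191 = - \frac{144244229}{17310}$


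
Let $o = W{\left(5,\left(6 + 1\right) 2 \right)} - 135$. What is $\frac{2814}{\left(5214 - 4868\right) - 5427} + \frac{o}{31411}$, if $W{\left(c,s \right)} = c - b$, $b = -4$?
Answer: $- \frac{89030760}{159599291} \approx -0.55784$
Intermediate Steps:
$W{\left(c,s \right)} = 4 + c$ ($W{\left(c,s \right)} = c - -4 = c + 4 = 4 + c$)
$o = -126$ ($o = \left(4 + 5\right) - 135 = 9 - 135 = -126$)
$\frac{2814}{\left(5214 - 4868\right) - 5427} + \frac{o}{31411} = \frac{2814}{\left(5214 - 4868\right) - 5427} - \frac{126}{31411} = \frac{2814}{346 - 5427} - \frac{126}{31411} = \frac{2814}{-5081} - \frac{126}{31411} = 2814 \left(- \frac{1}{5081}\right) - \frac{126}{31411} = - \frac{2814}{5081} - \frac{126}{31411} = - \frac{89030760}{159599291}$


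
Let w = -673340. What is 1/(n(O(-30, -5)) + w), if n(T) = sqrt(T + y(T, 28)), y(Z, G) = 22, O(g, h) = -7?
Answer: -134668/90677351117 - sqrt(15)/453386755585 ≈ -1.4851e-6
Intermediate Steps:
n(T) = sqrt(22 + T) (n(T) = sqrt(T + 22) = sqrt(22 + T))
1/(n(O(-30, -5)) + w) = 1/(sqrt(22 - 7) - 673340) = 1/(sqrt(15) - 673340) = 1/(-673340 + sqrt(15))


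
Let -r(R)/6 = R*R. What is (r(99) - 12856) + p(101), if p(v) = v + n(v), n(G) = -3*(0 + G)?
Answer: -71864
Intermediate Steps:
n(G) = -3*G
r(R) = -6*R² (r(R) = -6*R*R = -6*R²)
p(v) = -2*v (p(v) = v - 3*v = -2*v)
(r(99) - 12856) + p(101) = (-6*99² - 12856) - 2*101 = (-6*9801 - 12856) - 202 = (-58806 - 12856) - 202 = -71662 - 202 = -71864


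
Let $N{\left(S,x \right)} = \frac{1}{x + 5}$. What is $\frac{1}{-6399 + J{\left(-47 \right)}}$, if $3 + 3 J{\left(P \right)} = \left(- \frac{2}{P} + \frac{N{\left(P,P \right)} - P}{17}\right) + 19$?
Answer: $- \frac{100674}{643581839} \approx -0.00015643$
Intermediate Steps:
$N{\left(S,x \right)} = \frac{1}{5 + x}$
$J{\left(P \right)} = \frac{16}{3} - \frac{2}{3 P} - \frac{P}{51} + \frac{1}{51 \left(5 + P\right)}$ ($J{\left(P \right)} = -1 + \frac{\left(- \frac{2}{P} + \frac{\frac{1}{5 + P} - P}{17}\right) + 19}{3} = -1 + \frac{\left(- \frac{2}{P} + \left(\frac{1}{5 + P} - P\right) \frac{1}{17}\right) + 19}{3} = -1 + \frac{\left(- \frac{2}{P} - \left(- \frac{1}{17 \left(5 + P\right)} + \frac{P}{17}\right)\right) + 19}{3} = -1 + \frac{\left(- \frac{2}{P} - \frac{P}{17} + \frac{1}{17 \left(5 + P\right)}\right) + 19}{3} = -1 + \frac{19 - \frac{2}{P} - \frac{P}{17} + \frac{1}{17 \left(5 + P\right)}}{3} = -1 - \left(- \frac{19}{3} - \frac{1}{51 \left(5 + P\right)} + \frac{P}{51} + \frac{2}{3 P}\right) = \frac{16}{3} - \frac{2}{3 P} - \frac{P}{51} + \frac{1}{51 \left(5 + P\right)}$)
$\frac{1}{-6399 + J{\left(-47 \right)}} = \frac{1}{-6399 + \frac{-170 - \left(-47\right)^{3} + 267 \left(-47\right)^{2} + 1327 \left(-47\right)}{51 \left(-47\right) \left(5 - 47\right)}} = \frac{1}{-6399 + \frac{1}{51} \left(- \frac{1}{47}\right) \frac{1}{-42} \left(-170 - -103823 + 267 \cdot 2209 - 62369\right)} = \frac{1}{-6399 + \frac{1}{51} \left(- \frac{1}{47}\right) \left(- \frac{1}{42}\right) \left(-170 + 103823 + 589803 - 62369\right)} = \frac{1}{-6399 + \frac{1}{51} \left(- \frac{1}{47}\right) \left(- \frac{1}{42}\right) 631087} = \frac{1}{-6399 + \frac{631087}{100674}} = \frac{1}{- \frac{643581839}{100674}} = - \frac{100674}{643581839}$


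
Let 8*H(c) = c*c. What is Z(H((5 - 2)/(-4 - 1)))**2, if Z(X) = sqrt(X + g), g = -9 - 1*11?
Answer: -3991/200 ≈ -19.955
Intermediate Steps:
g = -20 (g = -9 - 11 = -20)
H(c) = c**2/8 (H(c) = (c*c)/8 = c**2/8)
Z(X) = sqrt(-20 + X) (Z(X) = sqrt(X - 20) = sqrt(-20 + X))
Z(H((5 - 2)/(-4 - 1)))**2 = (sqrt(-20 + ((5 - 2)/(-4 - 1))**2/8))**2 = (sqrt(-20 + (3/(-5))**2/8))**2 = (sqrt(-20 + (3*(-1/5))**2/8))**2 = (sqrt(-20 + (-3/5)**2/8))**2 = (sqrt(-20 + (1/8)*(9/25)))**2 = (sqrt(-20 + 9/200))**2 = (sqrt(-3991/200))**2 = (I*sqrt(7982)/20)**2 = -3991/200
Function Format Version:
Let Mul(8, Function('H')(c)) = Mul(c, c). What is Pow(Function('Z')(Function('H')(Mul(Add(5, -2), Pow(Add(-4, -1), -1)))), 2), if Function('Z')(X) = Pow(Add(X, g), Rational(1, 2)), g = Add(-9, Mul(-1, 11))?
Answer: Rational(-3991, 200) ≈ -19.955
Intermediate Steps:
g = -20 (g = Add(-9, -11) = -20)
Function('H')(c) = Mul(Rational(1, 8), Pow(c, 2)) (Function('H')(c) = Mul(Rational(1, 8), Mul(c, c)) = Mul(Rational(1, 8), Pow(c, 2)))
Function('Z')(X) = Pow(Add(-20, X), Rational(1, 2)) (Function('Z')(X) = Pow(Add(X, -20), Rational(1, 2)) = Pow(Add(-20, X), Rational(1, 2)))
Pow(Function('Z')(Function('H')(Mul(Add(5, -2), Pow(Add(-4, -1), -1)))), 2) = Pow(Pow(Add(-20, Mul(Rational(1, 8), Pow(Mul(Add(5, -2), Pow(Add(-4, -1), -1)), 2))), Rational(1, 2)), 2) = Pow(Pow(Add(-20, Mul(Rational(1, 8), Pow(Mul(3, Pow(-5, -1)), 2))), Rational(1, 2)), 2) = Pow(Pow(Add(-20, Mul(Rational(1, 8), Pow(Mul(3, Rational(-1, 5)), 2))), Rational(1, 2)), 2) = Pow(Pow(Add(-20, Mul(Rational(1, 8), Pow(Rational(-3, 5), 2))), Rational(1, 2)), 2) = Pow(Pow(Add(-20, Mul(Rational(1, 8), Rational(9, 25))), Rational(1, 2)), 2) = Pow(Pow(Add(-20, Rational(9, 200)), Rational(1, 2)), 2) = Pow(Pow(Rational(-3991, 200), Rational(1, 2)), 2) = Pow(Mul(Rational(1, 20), I, Pow(7982, Rational(1, 2))), 2) = Rational(-3991, 200)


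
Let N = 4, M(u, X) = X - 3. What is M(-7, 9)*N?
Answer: 24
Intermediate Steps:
M(u, X) = -3 + X
M(-7, 9)*N = (-3 + 9)*4 = 6*4 = 24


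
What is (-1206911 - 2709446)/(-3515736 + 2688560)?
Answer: 3916357/827176 ≈ 4.7346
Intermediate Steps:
(-1206911 - 2709446)/(-3515736 + 2688560) = -3916357/(-827176) = -3916357*(-1/827176) = 3916357/827176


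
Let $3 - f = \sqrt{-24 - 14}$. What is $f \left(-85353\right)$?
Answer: $-256059 + 85353 i \sqrt{38} \approx -2.5606 \cdot 10^{5} + 5.2615 \cdot 10^{5} i$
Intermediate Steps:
$f = 3 - i \sqrt{38}$ ($f = 3 - \sqrt{-24 - 14} = 3 - \sqrt{-38} = 3 - i \sqrt{38} \approx 3.0 - 6.1644 i$)
$f \left(-85353\right) = \left(3 - i \sqrt{38}\right) \left(-85353\right) = -256059 + 85353 i \sqrt{38}$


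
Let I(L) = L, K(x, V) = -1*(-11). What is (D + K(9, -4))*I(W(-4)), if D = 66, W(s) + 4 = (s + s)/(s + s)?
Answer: -231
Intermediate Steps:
K(x, V) = 11
W(s) = -3 (W(s) = -4 + (s + s)/(s + s) = -4 + (2*s)/((2*s)) = -4 + (2*s)*(1/(2*s)) = -4 + 1 = -3)
(D + K(9, -4))*I(W(-4)) = (66 + 11)*(-3) = 77*(-3) = -231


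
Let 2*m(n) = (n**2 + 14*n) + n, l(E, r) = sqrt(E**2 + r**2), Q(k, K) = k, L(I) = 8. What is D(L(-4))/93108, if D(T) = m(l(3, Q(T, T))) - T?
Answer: 19/62072 + 5*sqrt(73)/62072 ≈ 0.00099433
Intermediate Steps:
m(n) = n**2/2 + 15*n/2 (m(n) = ((n**2 + 14*n) + n)/2 = (n**2 + 15*n)/2 = n**2/2 + 15*n/2)
D(T) = -T + sqrt(9 + T**2)*(15 + sqrt(9 + T**2))/2 (D(T) = sqrt(3**2 + T**2)*(15 + sqrt(3**2 + T**2))/2 - T = sqrt(9 + T**2)*(15 + sqrt(9 + T**2))/2 - T = -T + sqrt(9 + T**2)*(15 + sqrt(9 + T**2))/2)
D(L(-4))/93108 = (9/2 + (1/2)*8**2 - 1*8 + 15*sqrt(9 + 8**2)/2)/93108 = (9/2 + (1/2)*64 - 8 + 15*sqrt(9 + 64)/2)*(1/93108) = (9/2 + 32 - 8 + 15*sqrt(73)/2)*(1/93108) = (57/2 + 15*sqrt(73)/2)*(1/93108) = 19/62072 + 5*sqrt(73)/62072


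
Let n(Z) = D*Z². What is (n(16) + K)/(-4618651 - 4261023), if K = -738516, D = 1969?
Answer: 117226/4439837 ≈ 0.026403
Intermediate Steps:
n(Z) = 1969*Z²
(n(16) + K)/(-4618651 - 4261023) = (1969*16² - 738516)/(-4618651 - 4261023) = (1969*256 - 738516)/(-8879674) = (504064 - 738516)*(-1/8879674) = -234452*(-1/8879674) = 117226/4439837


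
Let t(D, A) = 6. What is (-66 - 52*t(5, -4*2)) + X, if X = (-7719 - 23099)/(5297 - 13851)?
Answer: -1601297/4277 ≈ -374.40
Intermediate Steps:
X = 15409/4277 (X = -30818/(-8554) = -30818*(-1/8554) = 15409/4277 ≈ 3.6028)
(-66 - 52*t(5, -4*2)) + X = (-66 - 52*6) + 15409/4277 = (-66 - 312) + 15409/4277 = -378 + 15409/4277 = -1601297/4277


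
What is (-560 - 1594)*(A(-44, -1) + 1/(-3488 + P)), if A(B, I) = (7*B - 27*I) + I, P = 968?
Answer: 255120119/420 ≈ 6.0743e+5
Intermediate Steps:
A(B, I) = -26*I + 7*B (A(B, I) = (-27*I + 7*B) + I = -26*I + 7*B)
(-560 - 1594)*(A(-44, -1) + 1/(-3488 + P)) = (-560 - 1594)*((-26*(-1) + 7*(-44)) + 1/(-3488 + 968)) = -2154*((26 - 308) + 1/(-2520)) = -2154*(-282 - 1/2520) = -2154*(-710641/2520) = 255120119/420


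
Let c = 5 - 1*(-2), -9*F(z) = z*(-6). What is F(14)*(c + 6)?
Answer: 364/3 ≈ 121.33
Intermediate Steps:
F(z) = 2*z/3 (F(z) = -z*(-6)/9 = -(-2)*z/3 = 2*z/3)
c = 7 (c = 5 + 2 = 7)
F(14)*(c + 6) = ((⅔)*14)*(7 + 6) = (28/3)*13 = 364/3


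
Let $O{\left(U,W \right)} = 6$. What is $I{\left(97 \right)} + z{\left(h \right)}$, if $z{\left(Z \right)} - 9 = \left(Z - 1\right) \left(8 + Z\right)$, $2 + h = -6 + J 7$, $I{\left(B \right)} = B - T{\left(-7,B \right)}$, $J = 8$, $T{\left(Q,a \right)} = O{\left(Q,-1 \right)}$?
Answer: $2732$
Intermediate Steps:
$T{\left(Q,a \right)} = 6$
$I{\left(B \right)} = -6 + B$ ($I{\left(B \right)} = B - 6 = -6 + B$)
$h = 48$ ($h = -2 + \left(-6 + 8 \cdot 7\right) = -2 + \left(-6 + 56\right) = -2 + 50 = 48$)
$z{\left(Z \right)} = 9 + \left(-1 + Z\right) \left(8 + Z\right)$ ($z{\left(Z \right)} = 9 + \left(Z - 1\right) \left(8 + Z\right) = 9 + \left(-1 + Z\right) \left(8 + Z\right)$)
$I{\left(97 \right)} + z{\left(h \right)} = \left(-6 + 97\right) + \left(1 + 48^{2} + 7 \cdot 48\right) = 91 + \left(1 + 2304 + 336\right) = 91 + 2641 = 2732$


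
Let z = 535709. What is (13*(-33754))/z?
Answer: -438802/535709 ≈ -0.81911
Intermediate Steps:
(13*(-33754))/z = (13*(-33754))/535709 = -438802*1/535709 = -438802/535709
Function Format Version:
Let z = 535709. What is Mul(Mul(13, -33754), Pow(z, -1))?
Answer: Rational(-438802, 535709) ≈ -0.81911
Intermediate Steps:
Mul(Mul(13, -33754), Pow(z, -1)) = Mul(Mul(13, -33754), Pow(535709, -1)) = Mul(-438802, Rational(1, 535709)) = Rational(-438802, 535709)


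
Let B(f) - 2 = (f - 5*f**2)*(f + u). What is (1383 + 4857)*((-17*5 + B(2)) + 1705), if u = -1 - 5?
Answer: 10570560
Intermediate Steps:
u = -6
B(f) = 2 + (-6 + f)*(f - 5*f**2) (B(f) = 2 + (f - 5*f**2)*(f - 6) = 2 + (f - 5*f**2)*(-6 + f) = 2 + (-6 + f)*(f - 5*f**2))
(1383 + 4857)*((-17*5 + B(2)) + 1705) = (1383 + 4857)*((-17*5 + (2 - 6*2 - 5*2**3 + 31*2**2)) + 1705) = 6240*((-85 + (2 - 12 - 5*8 + 31*4)) + 1705) = 6240*((-85 + (2 - 12 - 40 + 124)) + 1705) = 6240*((-85 + 74) + 1705) = 6240*(-11 + 1705) = 6240*1694 = 10570560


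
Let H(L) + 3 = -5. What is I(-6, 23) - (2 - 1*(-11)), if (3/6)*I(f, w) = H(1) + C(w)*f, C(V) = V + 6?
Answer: -377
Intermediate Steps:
H(L) = -8 (H(L) = -3 - 5 = -8)
C(V) = 6 + V
I(f, w) = -16 + 2*f*(6 + w) (I(f, w) = 2*(-8 + (6 + w)*f) = 2*(-8 + f*(6 + w)) = -16 + 2*f*(6 + w))
I(-6, 23) - (2 - 1*(-11)) = (-16 + 2*(-6)*(6 + 23)) - (2 - 1*(-11)) = (-16 + 2*(-6)*29) - (2 + 11) = (-16 - 348) - 1*13 = -364 - 13 = -377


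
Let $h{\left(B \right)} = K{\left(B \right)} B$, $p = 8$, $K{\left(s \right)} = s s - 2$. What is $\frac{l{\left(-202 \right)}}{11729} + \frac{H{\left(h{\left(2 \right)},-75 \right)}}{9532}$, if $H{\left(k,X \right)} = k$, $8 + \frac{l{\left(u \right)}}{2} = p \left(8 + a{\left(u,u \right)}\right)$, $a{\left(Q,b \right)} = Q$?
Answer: $- \frac{7423231}{27950207} \approx -0.26559$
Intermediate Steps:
$K{\left(s \right)} = -2 + s^{2}$ ($K{\left(s \right)} = s^{2} - 2 = -2 + s^{2}$)
$l{\left(u \right)} = 112 + 16 u$ ($l{\left(u \right)} = -16 + 2 \cdot 8 \left(8 + u\right) = -16 + 2 \left(64 + 8 u\right) = -16 + \left(128 + 16 u\right) = 112 + 16 u$)
$h{\left(B \right)} = B \left(-2 + B^{2}\right)$ ($h{\left(B \right)} = \left(-2 + B^{2}\right) B = B \left(-2 + B^{2}\right)$)
$\frac{l{\left(-202 \right)}}{11729} + \frac{H{\left(h{\left(2 \right)},-75 \right)}}{9532} = \frac{112 + 16 \left(-202\right)}{11729} + \frac{2 \left(-2 + 2^{2}\right)}{9532} = \left(112 - 3232\right) \frac{1}{11729} + 2 \left(-2 + 4\right) \frac{1}{9532} = \left(-3120\right) \frac{1}{11729} + 2 \cdot 2 \cdot \frac{1}{9532} = - \frac{3120}{11729} + 4 \cdot \frac{1}{9532} = - \frac{3120}{11729} + \frac{1}{2383} = - \frac{7423231}{27950207}$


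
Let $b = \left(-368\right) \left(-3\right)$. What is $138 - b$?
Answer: $-966$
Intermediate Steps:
$b = 1104$
$138 - b = 138 - 1104 = -966$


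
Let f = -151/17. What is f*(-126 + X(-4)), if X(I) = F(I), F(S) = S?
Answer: 19630/17 ≈ 1154.7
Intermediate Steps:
X(I) = I
f = -151/17 (f = -151*1/17 = -151/17 ≈ -8.8824)
f*(-126 + X(-4)) = -151*(-126 - 4)/17 = -151/17*(-130) = 19630/17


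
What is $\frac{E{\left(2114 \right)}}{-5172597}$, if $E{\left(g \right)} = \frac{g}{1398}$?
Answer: $- \frac{1057}{3615645303} \approx -2.9234 \cdot 10^{-7}$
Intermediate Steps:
$E{\left(g \right)} = \frac{g}{1398}$ ($E{\left(g \right)} = g \frac{1}{1398} = \frac{g}{1398}$)
$\frac{E{\left(2114 \right)}}{-5172597} = \frac{\frac{1}{1398} \cdot 2114}{-5172597} = \frac{1057}{699} \left(- \frac{1}{5172597}\right) = - \frac{1057}{3615645303}$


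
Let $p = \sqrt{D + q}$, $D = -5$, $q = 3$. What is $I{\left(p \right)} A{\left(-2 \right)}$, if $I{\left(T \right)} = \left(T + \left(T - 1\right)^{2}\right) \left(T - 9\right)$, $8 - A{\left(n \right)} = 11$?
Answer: $-33 - 24 i \sqrt{2} \approx -33.0 - 33.941 i$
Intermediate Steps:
$A{\left(n \right)} = -3$ ($A{\left(n \right)} = 8 - 11 = -3$)
$p = i \sqrt{2}$ ($p = \sqrt{-5 + 3} = \sqrt{-2} = i \sqrt{2} \approx 1.4142 i$)
$I{\left(T \right)} = \left(-9 + T\right) \left(T + \left(-1 + T\right)^{2}\right)$ ($I{\left(T \right)} = \left(T + \left(-1 + T\right)^{2}\right) \left(-9 + T\right) = \left(-9 + T\right) \left(T + \left(-1 + T\right)^{2}\right)$)
$I{\left(p \right)} A{\left(-2 \right)} = \left(-9 + \left(i \sqrt{2}\right)^{3} - 10 \left(i \sqrt{2}\right)^{2} + 10 i \sqrt{2}\right) \left(-3\right) = \left(-9 - 2 i \sqrt{2} - -20 + 10 i \sqrt{2}\right) \left(-3\right) = \left(-9 - 2 i \sqrt{2} + 20 + 10 i \sqrt{2}\right) \left(-3\right) = \left(11 + 8 i \sqrt{2}\right) \left(-3\right) = -33 - 24 i \sqrt{2}$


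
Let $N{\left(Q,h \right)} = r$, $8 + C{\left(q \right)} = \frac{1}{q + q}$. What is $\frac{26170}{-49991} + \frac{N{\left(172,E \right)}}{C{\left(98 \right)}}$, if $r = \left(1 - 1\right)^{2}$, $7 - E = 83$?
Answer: $- \frac{26170}{49991} \approx -0.52349$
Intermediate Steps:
$C{\left(q \right)} = -8 + \frac{1}{2 q}$ ($C{\left(q \right)} = -8 + \frac{1}{q + q} = -8 + \frac{1}{2 q}$)
$E = -76$ ($E = 7 - 83 = -76$)
$r = 0$ ($r = 0^{2} = 0$)
$N{\left(Q,h \right)} = 0$
$\frac{26170}{-49991} + \frac{N{\left(172,E \right)}}{C{\left(98 \right)}} = \frac{26170}{-49991} + \frac{0}{-8 + \frac{1}{2 \cdot 98}} = 26170 \left(- \frac{1}{49991}\right) + \frac{0}{-8 + \frac{1}{2} \cdot \frac{1}{98}} = - \frac{26170}{49991} + \frac{0}{-8 + \frac{1}{196}} = - \frac{26170}{49991} + \frac{0}{- \frac{1567}{196}} = - \frac{26170}{49991} + 0 \left(- \frac{196}{1567}\right) = - \frac{26170}{49991} + 0 = - \frac{26170}{49991}$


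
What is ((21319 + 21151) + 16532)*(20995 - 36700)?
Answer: -926626410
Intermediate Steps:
((21319 + 21151) + 16532)*(20995 - 36700) = (42470 + 16532)*(-15705) = 59002*(-15705) = -926626410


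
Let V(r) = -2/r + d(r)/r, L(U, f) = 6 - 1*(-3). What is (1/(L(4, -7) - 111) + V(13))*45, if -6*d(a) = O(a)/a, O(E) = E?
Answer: -135/17 ≈ -7.9412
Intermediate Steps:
L(U, f) = 9 (L(U, f) = 6 + 3 = 9)
d(a) = -1/6 (d(a) = -a/(6*a) = -1/6*1 = -1/6)
V(r) = -13/(6*r) (V(r) = -2/r - 1/(6*r) = -13/(6*r))
(1/(L(4, -7) - 111) + V(13))*45 = (1/(9 - 111) - 13/6/13)*45 = (1/(-102) - 13/6*1/13)*45 = (-1/102 - 1/6)*45 = -3/17*45 = -135/17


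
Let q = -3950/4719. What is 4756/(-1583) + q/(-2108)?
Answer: -23652390031/7873566558 ≈ -3.0040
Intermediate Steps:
q = -3950/4719 (q = -3950*1/4719 = -3950/4719 ≈ -0.83704)
4756/(-1583) + q/(-2108) = 4756/(-1583) - 3950/4719/(-2108) = 4756*(-1/1583) - 3950/4719*(-1/2108) = -4756/1583 + 1975/4973826 = -23652390031/7873566558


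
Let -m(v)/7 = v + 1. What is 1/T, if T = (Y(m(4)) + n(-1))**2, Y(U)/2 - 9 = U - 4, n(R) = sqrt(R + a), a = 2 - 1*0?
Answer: 1/3481 ≈ 0.00028727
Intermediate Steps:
a = 2 (a = 2 + 0 = 2)
n(R) = sqrt(2 + R) (n(R) = sqrt(R + 2) = sqrt(2 + R))
m(v) = -7 - 7*v (m(v) = -7*(v + 1) = -7*(1 + v) = -7 - 7*v)
Y(U) = 10 + 2*U (Y(U) = 18 + 2*(U - 4) = 18 + 2*(-4 + U) = 18 + (-8 + 2*U) = 10 + 2*U)
T = 3481 (T = ((10 + 2*(-7 - 7*4)) + sqrt(2 - 1))**2 = ((10 + 2*(-7 - 28)) + sqrt(1))**2 = ((10 + 2*(-35)) + 1)**2 = ((10 - 70) + 1)**2 = (-60 + 1)**2 = (-59)**2 = 3481)
1/T = 1/3481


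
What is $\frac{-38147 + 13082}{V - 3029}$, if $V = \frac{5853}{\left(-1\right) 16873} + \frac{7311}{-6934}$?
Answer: $\frac{2932539379830}{354549013283} \approx 8.2712$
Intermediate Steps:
$V = - \frac{163943205}{116997382}$ ($V = \frac{5853}{-16873} + 7311 \left(- \frac{1}{6934}\right) = 5853 \left(- \frac{1}{16873}\right) - \frac{7311}{6934} = - \frac{5853}{16873} - \frac{7311}{6934} = - \frac{163943205}{116997382} \approx -1.4013$)
$\frac{-38147 + 13082}{V - 3029} = \frac{-38147 + 13082}{- \frac{163943205}{116997382} - 3029} = - \frac{25065}{- \frac{354549013283}{116997382}} = \left(-25065\right) \left(- \frac{116997382}{354549013283}\right) = \frac{2932539379830}{354549013283}$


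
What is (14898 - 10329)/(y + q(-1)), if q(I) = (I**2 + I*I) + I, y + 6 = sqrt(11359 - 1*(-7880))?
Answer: 22845/19214 + 50259*sqrt(159)/19214 ≈ 34.172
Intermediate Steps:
y = -6 + 11*sqrt(159) (y = -6 + sqrt(11359 - 1*(-7880)) = -6 + sqrt(11359 + 7880) = -6 + sqrt(19239) = -6 + 11*sqrt(159) ≈ 132.70)
q(I) = I + 2*I**2 (q(I) = (I**2 + I**2) + I = 2*I**2 + I = I + 2*I**2)
(14898 - 10329)/(y + q(-1)) = (14898 - 10329)/((-6 + 11*sqrt(159)) - (1 + 2*(-1))) = 4569/((-6 + 11*sqrt(159)) - (1 - 2)) = 4569/((-6 + 11*sqrt(159)) - 1*(-1)) = 4569/((-6 + 11*sqrt(159)) + 1) = 4569/(-5 + 11*sqrt(159))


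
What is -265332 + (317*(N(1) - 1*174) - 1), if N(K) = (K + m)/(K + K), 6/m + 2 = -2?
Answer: -1282281/4 ≈ -3.2057e+5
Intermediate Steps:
m = -3/2 (m = 6/(-2 - 2) = 6/(-4) = 6*(-¼) = -3/2 ≈ -1.5000)
N(K) = (-3/2 + K)/(2*K) (N(K) = (K - 3/2)/(K + K) = (-3/2 + K)/((2*K)) = (-3/2 + K)*(1/(2*K)) = (-3/2 + K)/(2*K))
-265332 + (317*(N(1) - 1*174) - 1) = -265332 + (317*((¼)*(-3 + 2*1)/1 - 1*174) - 1) = -265332 + (317*((¼)*1*(-3 + 2) - 174) - 1) = -265332 + (317*((¼)*1*(-1) - 174) - 1) = -265332 + (317*(-¼ - 174) - 1) = -265332 + (317*(-697/4) - 1) = -265332 + (-220949/4 - 1) = -265332 - 220953/4 = -1282281/4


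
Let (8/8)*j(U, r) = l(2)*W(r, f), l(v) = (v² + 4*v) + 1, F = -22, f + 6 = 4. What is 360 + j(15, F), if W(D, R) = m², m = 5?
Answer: 685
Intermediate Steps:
f = -2 (f = -6 + 4 = -2)
W(D, R) = 25 (W(D, R) = 5² = 25)
l(v) = 1 + v² + 4*v
j(U, r) = 325 (j(U, r) = (1 + 2² + 4*2)*25 = (1 + 4 + 8)*25 = 13*25 = 325)
360 + j(15, F) = 360 + 325 = 685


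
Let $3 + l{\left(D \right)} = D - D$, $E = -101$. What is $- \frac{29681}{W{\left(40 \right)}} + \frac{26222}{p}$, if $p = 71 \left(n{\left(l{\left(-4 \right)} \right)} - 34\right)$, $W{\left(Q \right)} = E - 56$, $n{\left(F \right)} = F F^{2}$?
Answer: $\frac{124431557}{679967} \approx 183.0$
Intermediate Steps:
$l{\left(D \right)} = -3$ ($l{\left(D \right)} = -3 + \left(D - D\right) = -3 + 0 = -3$)
$n{\left(F \right)} = F^{3}$
$W{\left(Q \right)} = -157$ ($W{\left(Q \right)} = -101 - 56 = -157$)
$p = -4331$ ($p = 71 \left(\left(-3\right)^{3} - 34\right) = 71 \left(-27 - 34\right) = 71 \left(-61\right) = -4331$)
$- \frac{29681}{W{\left(40 \right)}} + \frac{26222}{p} = - \frac{29681}{-157} + \frac{26222}{-4331} = \left(-29681\right) \left(- \frac{1}{157}\right) + 26222 \left(- \frac{1}{4331}\right) = \frac{29681}{157} - \frac{26222}{4331} = \frac{124431557}{679967}$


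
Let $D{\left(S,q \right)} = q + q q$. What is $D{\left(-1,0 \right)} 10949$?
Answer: $0$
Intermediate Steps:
$D{\left(S,q \right)} = q + q^{2}$
$D{\left(-1,0 \right)} 10949 = 0 \left(1 + 0\right) 10949 = 0 \cdot 1 \cdot 10949 = 0 \cdot 10949 = 0$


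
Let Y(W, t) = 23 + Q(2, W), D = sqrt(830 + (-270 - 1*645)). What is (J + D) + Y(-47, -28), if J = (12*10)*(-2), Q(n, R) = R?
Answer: -264 + I*sqrt(85) ≈ -264.0 + 9.2195*I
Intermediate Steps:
J = -240 (J = 120*(-2) = -240)
D = I*sqrt(85) (D = sqrt(830 + (-270 - 645)) = sqrt(830 - 915) = sqrt(-85) = I*sqrt(85) ≈ 9.2195*I)
Y(W, t) = 23 + W
(J + D) + Y(-47, -28) = (-240 + I*sqrt(85)) + (23 - 47) = (-240 + I*sqrt(85)) - 24 = -264 + I*sqrt(85)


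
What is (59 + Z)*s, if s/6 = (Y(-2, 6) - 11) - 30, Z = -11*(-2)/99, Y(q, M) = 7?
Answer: -36244/3 ≈ -12081.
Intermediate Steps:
Z = 2/9 (Z = 22*(1/99) = 2/9 ≈ 0.22222)
s = -204 (s = 6*((7 - 11) - 30) = 6*(-4 - 30) = 6*(-34) = -204)
(59 + Z)*s = (59 + 2/9)*(-204) = (533/9)*(-204) = -36244/3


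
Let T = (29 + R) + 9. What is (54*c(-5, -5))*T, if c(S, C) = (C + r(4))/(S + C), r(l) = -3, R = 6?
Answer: 9504/5 ≈ 1900.8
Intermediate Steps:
c(S, C) = (-3 + C)/(C + S) (c(S, C) = (C - 3)/(S + C) = (-3 + C)/(C + S))
T = 44 (T = (29 + 6) + 9 = 35 + 9 = 44)
(54*c(-5, -5))*T = (54*((-3 - 5)/(-5 - 5)))*44 = (54*(-8/(-10)))*44 = (54*(-1/10*(-8)))*44 = (54*(4/5))*44 = (216/5)*44 = 9504/5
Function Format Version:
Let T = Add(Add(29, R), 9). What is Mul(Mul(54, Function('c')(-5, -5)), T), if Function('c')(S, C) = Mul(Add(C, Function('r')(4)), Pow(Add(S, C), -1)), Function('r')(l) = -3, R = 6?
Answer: Rational(9504, 5) ≈ 1900.8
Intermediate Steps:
Function('c')(S, C) = Mul(Pow(Add(C, S), -1), Add(-3, C)) (Function('c')(S, C) = Mul(Add(C, -3), Pow(Add(S, C), -1)) = Mul(Add(-3, C), Pow(Add(C, S), -1)) = Mul(Pow(Add(C, S), -1), Add(-3, C)))
T = 44 (T = Add(Add(29, 6), 9) = Add(35, 9) = 44)
Mul(Mul(54, Function('c')(-5, -5)), T) = Mul(Mul(54, Mul(Pow(Add(-5, -5), -1), Add(-3, -5))), 44) = Mul(Mul(54, Mul(Pow(-10, -1), -8)), 44) = Mul(Mul(54, Mul(Rational(-1, 10), -8)), 44) = Mul(Mul(54, Rational(4, 5)), 44) = Mul(Rational(216, 5), 44) = Rational(9504, 5)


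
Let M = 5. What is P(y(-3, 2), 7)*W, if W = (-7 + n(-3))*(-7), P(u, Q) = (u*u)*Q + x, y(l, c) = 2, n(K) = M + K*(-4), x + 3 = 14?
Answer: -2730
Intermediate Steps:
x = 11 (x = -3 + 14 = 11)
n(K) = 5 - 4*K (n(K) = 5 + K*(-4) = 5 - 4*K)
P(u, Q) = 11 + Q*u² (P(u, Q) = (u*u)*Q + 11 = u²*Q + 11 = Q*u² + 11 = 11 + Q*u²)
W = -70 (W = (-7 + (5 - 4*(-3)))*(-7) = (-7 + (5 + 12))*(-7) = (-7 + 17)*(-7) = 10*(-7) = -70)
P(y(-3, 2), 7)*W = (11 + 7*2²)*(-70) = (11 + 7*4)*(-70) = (11 + 28)*(-70) = 39*(-70) = -2730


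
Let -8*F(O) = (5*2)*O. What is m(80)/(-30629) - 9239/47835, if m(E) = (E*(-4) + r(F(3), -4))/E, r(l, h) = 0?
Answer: -282789991/1465138215 ≈ -0.19301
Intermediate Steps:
F(O) = -5*O/4 (F(O) = -5*2*O/8 = -5*O/4)
m(E) = -4 (m(E) = (E*(-4) + 0)/E = (-4*E + 0)/E = (-4*E)/E = -4)
m(80)/(-30629) - 9239/47835 = -4/(-30629) - 9239/47835 = -4*(-1/30629) - 9239*1/47835 = 4/30629 - 9239/47835 = -282789991/1465138215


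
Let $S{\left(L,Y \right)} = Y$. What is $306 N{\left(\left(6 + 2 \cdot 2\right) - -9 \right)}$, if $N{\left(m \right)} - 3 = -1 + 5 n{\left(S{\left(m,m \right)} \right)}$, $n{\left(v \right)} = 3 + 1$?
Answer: $6732$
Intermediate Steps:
$n{\left(v \right)} = 4$
$N{\left(m \right)} = 22$ ($N{\left(m \right)} = 3 + \left(-1 + 5 \cdot 4\right) = 3 + \left(-1 + 20\right) = 3 + 19 = 22$)
$306 N{\left(\left(6 + 2 \cdot 2\right) - -9 \right)} = 306 \cdot 22 = 6732$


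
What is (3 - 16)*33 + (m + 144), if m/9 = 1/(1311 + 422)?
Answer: -493896/1733 ≈ -284.99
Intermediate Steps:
m = 9/1733 (m = 9/(1311 + 422) = 9/1733 ≈ 0.0051933)
(3 - 16)*33 + (m + 144) = (3 - 16)*33 + (9/1733 + 144) = -13*33 + 249561/1733 = -429 + 249561/1733 = -493896/1733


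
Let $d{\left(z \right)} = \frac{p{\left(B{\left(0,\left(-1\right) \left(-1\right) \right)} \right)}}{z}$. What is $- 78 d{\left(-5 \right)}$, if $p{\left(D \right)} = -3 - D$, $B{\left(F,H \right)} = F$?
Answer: $- \frac{234}{5} \approx -46.8$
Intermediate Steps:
$d{\left(z \right)} = - \frac{3}{z}$ ($d{\left(z \right)} = \frac{-3 - 0}{z} = \frac{-3 + 0}{z} = - \frac{3}{z}$)
$- 78 d{\left(-5 \right)} = - 78 \left(- \frac{3}{-5}\right) = - 78 \left(\left(-3\right) \left(- \frac{1}{5}\right)\right) = \left(-78\right) \frac{3}{5} = - \frac{234}{5}$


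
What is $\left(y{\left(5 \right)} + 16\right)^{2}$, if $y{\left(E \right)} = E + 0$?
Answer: $441$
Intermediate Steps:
$y{\left(E \right)} = E$
$\left(y{\left(5 \right)} + 16\right)^{2} = \left(5 + 16\right)^{2} = 21^{2} = 441$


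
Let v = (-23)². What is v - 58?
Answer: 471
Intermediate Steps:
v = 529
v - 58 = 529 - 58 = 471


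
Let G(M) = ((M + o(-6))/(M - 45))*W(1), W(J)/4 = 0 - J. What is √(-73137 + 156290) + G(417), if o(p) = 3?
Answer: -140/31 + 7*√1697 ≈ 283.85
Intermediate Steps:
W(J) = -4*J (W(J) = 4*(0 - J) = 4*(-J) = -4*J)
G(M) = -4*(3 + M)/(-45 + M) (G(M) = ((M + 3)/(M - 45))*(-4*1) = ((3 + M)/(-45 + M))*(-4) = -4*(3 + M)/(-45 + M))
√(-73137 + 156290) + G(417) = √(-73137 + 156290) + 4*(-3 - 1*417)/(-45 + 417) = √83153 + 4*(-3 - 417)/372 = 7*√1697 + 4*(1/372)*(-420) = 7*√1697 - 140/31 = -140/31 + 7*√1697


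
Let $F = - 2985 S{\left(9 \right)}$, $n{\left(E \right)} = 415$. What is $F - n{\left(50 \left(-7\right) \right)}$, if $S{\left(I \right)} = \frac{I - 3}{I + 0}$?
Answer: $-2405$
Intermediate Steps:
$S{\left(I \right)} = \frac{-3 + I}{I}$
$F = -1990$ ($F = - 2985 \frac{-3 + 9}{9} = - 2985 \cdot \frac{1}{9} \cdot 6 = \left(-2985\right) \frac{2}{3} = -1990$)
$F - n{\left(50 \left(-7\right) \right)} = -1990 - 415 = -2405$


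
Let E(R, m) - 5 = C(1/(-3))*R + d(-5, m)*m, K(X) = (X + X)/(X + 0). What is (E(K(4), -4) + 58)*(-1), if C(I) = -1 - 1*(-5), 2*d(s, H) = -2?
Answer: -75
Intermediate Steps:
d(s, H) = -1 (d(s, H) = (½)*(-2) = -1)
C(I) = 4 (C(I) = -1 + 5 = 4)
K(X) = 2 (K(X) = (2*X)/X = 2)
E(R, m) = 5 - m + 4*R (E(R, m) = 5 + (4*R - m) = 5 + (-m + 4*R) = 5 - m + 4*R)
(E(K(4), -4) + 58)*(-1) = ((5 - 1*(-4) + 4*2) + 58)*(-1) = ((5 + 4 + 8) + 58)*(-1) = (17 + 58)*(-1) = 75*(-1) = -75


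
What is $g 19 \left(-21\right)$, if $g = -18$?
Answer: $7182$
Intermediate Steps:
$g 19 \left(-21\right) = \left(-18\right) 19 \left(-21\right) = \left(-342\right) \left(-21\right) = 7182$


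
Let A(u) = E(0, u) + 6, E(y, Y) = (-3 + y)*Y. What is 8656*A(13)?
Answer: -285648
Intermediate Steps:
E(y, Y) = Y*(-3 + y)
A(u) = 6 - 3*u (A(u) = u*(-3 + 0) + 6 = u*(-3) + 6 = -3*u + 6 = 6 - 3*u)
8656*A(13) = 8656*(6 - 3*13) = 8656*(6 - 39) = 8656*(-33) = -285648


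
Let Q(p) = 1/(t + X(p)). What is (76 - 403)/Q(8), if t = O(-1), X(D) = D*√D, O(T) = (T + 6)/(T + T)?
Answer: 1635/2 - 5232*√2 ≈ -6581.7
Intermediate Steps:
O(T) = (6 + T)/(2*T) (O(T) = (6 + T)/((2*T)) = (6 + T)*(1/(2*T)) = (6 + T)/(2*T))
X(D) = D^(3/2)
t = -5/2 (t = (½)*(6 - 1)/(-1) = (½)*(-1)*5 = -5/2 ≈ -2.5000)
Q(p) = 1/(-5/2 + p^(3/2))
(76 - 403)/Q(8) = (76 - 403)/((2/(-5 + 2*8^(3/2)))) = -(-1635/2 + 5232*√2) = -327*(-5/2 + 16*√2) = 1635/2 - 5232*√2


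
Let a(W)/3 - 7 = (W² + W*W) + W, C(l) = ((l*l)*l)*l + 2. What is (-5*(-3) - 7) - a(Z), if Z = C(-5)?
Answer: -2360668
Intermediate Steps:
C(l) = 2 + l⁴ (C(l) = (l²*l)*l + 2 = l³*l + 2 = l⁴ + 2 = 2 + l⁴)
Z = 627 (Z = 2 + (-5)⁴ = 2 + 625 = 627)
a(W) = 21 + 3*W + 6*W² (a(W) = 21 + 3*((W² + W*W) + W) = 21 + 3*((W² + W²) + W) = 21 + 3*(2*W² + W) = 21 + 3*(W + 2*W²) = 21 + (3*W + 6*W²) = 21 + 3*W + 6*W²)
(-5*(-3) - 7) - a(Z) = (-5*(-3) - 7) - (21 + 3*627 + 6*627²) = (15 - 7) - (21 + 1881 + 6*393129) = 8 - (21 + 1881 + 2358774) = 8 - 1*2360676 = 8 - 2360676 = -2360668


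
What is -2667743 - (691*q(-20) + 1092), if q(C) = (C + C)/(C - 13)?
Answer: -88099195/33 ≈ -2.6697e+6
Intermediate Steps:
q(C) = 2*C/(-13 + C) (q(C) = (2*C)/(-13 + C) = 2*C/(-13 + C))
-2667743 - (691*q(-20) + 1092) = -2667743 - (691*(2*(-20)/(-13 - 20)) + 1092) = -2667743 - (691*(2*(-20)/(-33)) + 1092) = -2667743 - (691*(2*(-20)*(-1/33)) + 1092) = -2667743 - (691*(40/33) + 1092) = -2667743 - (27640/33 + 1092) = -2667743 - 1*63676/33 = -2667743 - 63676/33 = -88099195/33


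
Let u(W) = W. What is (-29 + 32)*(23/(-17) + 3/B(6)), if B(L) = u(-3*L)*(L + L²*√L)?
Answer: -178003/43860 - √6/430 ≈ -4.0641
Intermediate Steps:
B(L) = -3*L*(L + L^(5/2)) (B(L) = (-3*L)*(L + L²*√L) = (-3*L)*(L + L^(5/2)) = -3*L*(L + L^(5/2)))
(-29 + 32)*(23/(-17) + 3/B(6)) = (-29 + 32)*(23/(-17) + 3/((-3*6*(6 + 6^(5/2))))) = 3*(23*(-1/17) + 3/((-3*6*(6 + 36*√6)))) = 3*(-23/17 + 3/(-108 - 648*√6)) = -69/17 + 9/(-108 - 648*√6)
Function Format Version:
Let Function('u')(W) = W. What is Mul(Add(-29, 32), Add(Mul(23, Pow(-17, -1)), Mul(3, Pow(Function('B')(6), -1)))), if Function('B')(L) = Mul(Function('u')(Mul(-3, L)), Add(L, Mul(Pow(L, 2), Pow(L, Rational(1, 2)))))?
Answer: Add(Rational(-178003, 43860), Mul(Rational(-1, 430), Pow(6, Rational(1, 2)))) ≈ -4.0641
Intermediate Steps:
Function('B')(L) = Mul(-3, L, Add(L, Pow(L, Rational(5, 2)))) (Function('B')(L) = Mul(Mul(-3, L), Add(L, Mul(Pow(L, 2), Pow(L, Rational(1, 2))))) = Mul(Mul(-3, L), Add(L, Pow(L, Rational(5, 2)))) = Mul(-3, L, Add(L, Pow(L, Rational(5, 2)))))
Mul(Add(-29, 32), Add(Mul(23, Pow(-17, -1)), Mul(3, Pow(Function('B')(6), -1)))) = Mul(Add(-29, 32), Add(Mul(23, Pow(-17, -1)), Mul(3, Pow(Mul(-3, 6, Add(6, Pow(6, Rational(5, 2)))), -1)))) = Mul(3, Add(Mul(23, Rational(-1, 17)), Mul(3, Pow(Mul(-3, 6, Add(6, Mul(36, Pow(6, Rational(1, 2))))), -1)))) = Mul(3, Add(Rational(-23, 17), Mul(3, Pow(Add(-108, Mul(-648, Pow(6, Rational(1, 2)))), -1)))) = Add(Rational(-69, 17), Mul(9, Pow(Add(-108, Mul(-648, Pow(6, Rational(1, 2)))), -1)))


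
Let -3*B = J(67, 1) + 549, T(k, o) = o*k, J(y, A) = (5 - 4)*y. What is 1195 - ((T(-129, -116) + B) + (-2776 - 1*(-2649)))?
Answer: -40310/3 ≈ -13437.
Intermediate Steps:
J(y, A) = y (J(y, A) = 1*y = y)
T(k, o) = k*o
B = -616/3 (B = -(67 + 549)/3 = -1/3*616 = -616/3 ≈ -205.33)
1195 - ((T(-129, -116) + B) + (-2776 - 1*(-2649))) = 1195 - ((-129*(-116) - 616/3) + (-2776 - 1*(-2649))) = 1195 - ((14964 - 616/3) + (-2776 + 2649)) = 1195 - (44276/3 - 127) = 1195 - 1*43895/3 = 1195 - 43895/3 = -40310/3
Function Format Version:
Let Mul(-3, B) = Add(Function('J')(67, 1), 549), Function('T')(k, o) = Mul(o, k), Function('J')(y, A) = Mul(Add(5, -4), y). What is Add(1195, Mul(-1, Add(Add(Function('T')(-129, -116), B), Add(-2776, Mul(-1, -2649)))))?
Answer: Rational(-40310, 3) ≈ -13437.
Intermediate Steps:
Function('J')(y, A) = y (Function('J')(y, A) = Mul(1, y) = y)
Function('T')(k, o) = Mul(k, o)
B = Rational(-616, 3) (B = Mul(Rational(-1, 3), Add(67, 549)) = Mul(Rational(-1, 3), 616) = Rational(-616, 3) ≈ -205.33)
Add(1195, Mul(-1, Add(Add(Function('T')(-129, -116), B), Add(-2776, Mul(-1, -2649))))) = Add(1195, Mul(-1, Add(Add(Mul(-129, -116), Rational(-616, 3)), Add(-2776, Mul(-1, -2649))))) = Add(1195, Mul(-1, Add(Add(14964, Rational(-616, 3)), Add(-2776, 2649)))) = Add(1195, Mul(-1, Add(Rational(44276, 3), -127))) = Add(1195, Mul(-1, Rational(43895, 3))) = Add(1195, Rational(-43895, 3)) = Rational(-40310, 3)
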